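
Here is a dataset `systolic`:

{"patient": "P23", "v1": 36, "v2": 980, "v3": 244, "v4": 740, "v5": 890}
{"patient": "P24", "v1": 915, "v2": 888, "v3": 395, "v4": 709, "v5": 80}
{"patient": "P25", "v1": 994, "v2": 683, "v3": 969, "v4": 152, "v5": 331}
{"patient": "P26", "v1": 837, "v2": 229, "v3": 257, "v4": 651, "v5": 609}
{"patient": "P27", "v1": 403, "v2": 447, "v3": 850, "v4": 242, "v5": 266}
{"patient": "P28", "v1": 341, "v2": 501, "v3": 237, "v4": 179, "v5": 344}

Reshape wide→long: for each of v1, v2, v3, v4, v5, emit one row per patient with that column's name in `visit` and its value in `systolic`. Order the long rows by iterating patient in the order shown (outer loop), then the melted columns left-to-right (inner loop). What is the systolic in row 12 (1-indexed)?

683

30 rows total (6 × 5). Row 12: index ⌊(12-1)/5⌋ = 2 into patient → P25; (12-1) mod 5 = 1 into the melted columns → v2.
So row 12 is (P25, v2, 683); systolic = 683.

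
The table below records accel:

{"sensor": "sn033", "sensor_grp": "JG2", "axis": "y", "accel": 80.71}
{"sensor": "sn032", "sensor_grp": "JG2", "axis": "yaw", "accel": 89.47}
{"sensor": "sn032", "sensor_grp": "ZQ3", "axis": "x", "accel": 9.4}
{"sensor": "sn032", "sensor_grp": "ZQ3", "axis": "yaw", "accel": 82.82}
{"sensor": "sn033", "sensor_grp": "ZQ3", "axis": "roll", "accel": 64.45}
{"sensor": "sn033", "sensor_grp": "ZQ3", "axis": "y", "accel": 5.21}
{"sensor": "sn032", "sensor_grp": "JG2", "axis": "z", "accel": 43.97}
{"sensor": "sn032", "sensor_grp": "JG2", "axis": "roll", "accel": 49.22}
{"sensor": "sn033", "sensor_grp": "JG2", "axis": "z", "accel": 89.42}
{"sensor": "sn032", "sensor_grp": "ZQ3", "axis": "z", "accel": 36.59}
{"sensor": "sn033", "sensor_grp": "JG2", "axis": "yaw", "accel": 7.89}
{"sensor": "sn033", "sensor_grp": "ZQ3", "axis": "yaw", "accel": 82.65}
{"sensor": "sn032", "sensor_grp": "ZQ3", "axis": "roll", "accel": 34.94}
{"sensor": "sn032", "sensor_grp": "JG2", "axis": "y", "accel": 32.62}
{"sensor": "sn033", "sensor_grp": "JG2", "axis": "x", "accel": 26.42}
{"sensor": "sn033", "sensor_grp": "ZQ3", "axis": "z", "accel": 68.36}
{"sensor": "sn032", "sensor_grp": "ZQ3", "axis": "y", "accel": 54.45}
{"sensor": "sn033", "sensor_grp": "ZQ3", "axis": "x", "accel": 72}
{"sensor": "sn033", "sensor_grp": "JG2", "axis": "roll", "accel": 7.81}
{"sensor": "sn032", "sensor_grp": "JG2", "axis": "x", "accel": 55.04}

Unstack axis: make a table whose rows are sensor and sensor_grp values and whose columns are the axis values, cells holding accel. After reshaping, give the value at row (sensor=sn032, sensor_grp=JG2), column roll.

Wide layout: rows indexed by sensor and sensor_grp, columns are the 5 distinct axis values (y, yaw, x, roll, z).
Cell (sensor=sn032, sensor_grp=JG2, axis=roll) draws from the long row where sensor=sn032, sensor_grp=JG2 and axis=roll, which has accel=49.22.

49.22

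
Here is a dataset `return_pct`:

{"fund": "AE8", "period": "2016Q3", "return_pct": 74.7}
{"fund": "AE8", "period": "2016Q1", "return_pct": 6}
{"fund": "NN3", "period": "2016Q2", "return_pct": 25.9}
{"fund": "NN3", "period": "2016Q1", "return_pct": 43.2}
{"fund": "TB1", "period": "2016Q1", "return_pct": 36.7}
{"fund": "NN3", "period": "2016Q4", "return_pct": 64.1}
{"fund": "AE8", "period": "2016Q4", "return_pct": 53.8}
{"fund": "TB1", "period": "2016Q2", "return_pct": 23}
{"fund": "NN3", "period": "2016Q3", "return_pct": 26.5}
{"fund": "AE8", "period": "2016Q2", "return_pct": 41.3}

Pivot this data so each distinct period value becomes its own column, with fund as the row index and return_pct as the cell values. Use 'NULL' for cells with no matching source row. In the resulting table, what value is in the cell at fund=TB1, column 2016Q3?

NULL

No long-format row has fund=TB1 and period=2016Q3, so the cell is NULL.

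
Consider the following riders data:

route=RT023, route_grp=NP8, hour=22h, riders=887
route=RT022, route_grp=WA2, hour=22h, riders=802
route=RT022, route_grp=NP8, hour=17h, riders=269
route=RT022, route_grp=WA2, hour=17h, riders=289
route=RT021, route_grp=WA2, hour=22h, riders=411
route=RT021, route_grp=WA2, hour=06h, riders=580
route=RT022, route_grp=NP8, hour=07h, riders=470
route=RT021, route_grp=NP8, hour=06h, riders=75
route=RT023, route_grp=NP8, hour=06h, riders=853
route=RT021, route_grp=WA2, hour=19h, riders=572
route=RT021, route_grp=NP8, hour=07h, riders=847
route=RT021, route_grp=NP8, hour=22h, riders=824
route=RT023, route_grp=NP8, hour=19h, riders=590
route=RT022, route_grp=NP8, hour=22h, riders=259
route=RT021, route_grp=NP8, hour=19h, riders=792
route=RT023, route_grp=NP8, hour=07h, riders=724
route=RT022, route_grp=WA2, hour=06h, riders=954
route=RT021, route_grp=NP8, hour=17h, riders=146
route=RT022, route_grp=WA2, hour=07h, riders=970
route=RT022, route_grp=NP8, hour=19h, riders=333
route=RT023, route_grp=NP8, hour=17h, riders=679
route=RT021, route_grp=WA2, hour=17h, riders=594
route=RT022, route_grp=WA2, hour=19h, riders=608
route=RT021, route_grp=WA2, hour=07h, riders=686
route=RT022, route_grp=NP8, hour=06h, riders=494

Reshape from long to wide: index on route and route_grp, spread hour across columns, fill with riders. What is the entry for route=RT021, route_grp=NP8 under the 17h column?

Wide layout: rows indexed by route and route_grp, columns are the 5 distinct hour values (22h, 17h, 06h, 07h, 19h).
Cell (route=RT021, route_grp=NP8, hour=17h) draws from the long row where route=RT021, route_grp=NP8 and hour=17h, which has riders=146.

146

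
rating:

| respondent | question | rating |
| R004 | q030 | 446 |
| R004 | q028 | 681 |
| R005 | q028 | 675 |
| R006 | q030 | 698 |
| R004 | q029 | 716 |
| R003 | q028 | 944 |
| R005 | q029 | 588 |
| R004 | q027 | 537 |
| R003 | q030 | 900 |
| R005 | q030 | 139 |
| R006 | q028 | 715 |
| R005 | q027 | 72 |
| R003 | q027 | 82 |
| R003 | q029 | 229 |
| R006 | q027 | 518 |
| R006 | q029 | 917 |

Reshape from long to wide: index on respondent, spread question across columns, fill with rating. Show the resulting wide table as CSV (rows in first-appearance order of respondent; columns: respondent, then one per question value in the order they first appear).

Columns: respondent plus the 4 distinct question values (q030, q028, q029, q027).
For example, row R004 column q030 takes rating=446 from the long row (R004, q030).

respondent,q030,q028,q029,q027
R004,446,681,716,537
R005,139,675,588,72
R006,698,715,917,518
R003,900,944,229,82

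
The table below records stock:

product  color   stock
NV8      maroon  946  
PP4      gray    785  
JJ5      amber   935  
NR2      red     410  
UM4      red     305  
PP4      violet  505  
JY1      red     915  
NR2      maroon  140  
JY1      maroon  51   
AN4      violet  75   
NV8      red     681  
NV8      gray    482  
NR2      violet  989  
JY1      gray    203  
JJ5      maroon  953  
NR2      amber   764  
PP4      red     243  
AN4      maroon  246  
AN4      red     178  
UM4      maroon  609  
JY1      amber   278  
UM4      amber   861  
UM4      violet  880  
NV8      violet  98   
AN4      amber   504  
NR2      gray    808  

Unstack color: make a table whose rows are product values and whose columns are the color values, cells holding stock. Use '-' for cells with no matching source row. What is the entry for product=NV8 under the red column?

The long row with product=NV8, color=red has stock=681.

681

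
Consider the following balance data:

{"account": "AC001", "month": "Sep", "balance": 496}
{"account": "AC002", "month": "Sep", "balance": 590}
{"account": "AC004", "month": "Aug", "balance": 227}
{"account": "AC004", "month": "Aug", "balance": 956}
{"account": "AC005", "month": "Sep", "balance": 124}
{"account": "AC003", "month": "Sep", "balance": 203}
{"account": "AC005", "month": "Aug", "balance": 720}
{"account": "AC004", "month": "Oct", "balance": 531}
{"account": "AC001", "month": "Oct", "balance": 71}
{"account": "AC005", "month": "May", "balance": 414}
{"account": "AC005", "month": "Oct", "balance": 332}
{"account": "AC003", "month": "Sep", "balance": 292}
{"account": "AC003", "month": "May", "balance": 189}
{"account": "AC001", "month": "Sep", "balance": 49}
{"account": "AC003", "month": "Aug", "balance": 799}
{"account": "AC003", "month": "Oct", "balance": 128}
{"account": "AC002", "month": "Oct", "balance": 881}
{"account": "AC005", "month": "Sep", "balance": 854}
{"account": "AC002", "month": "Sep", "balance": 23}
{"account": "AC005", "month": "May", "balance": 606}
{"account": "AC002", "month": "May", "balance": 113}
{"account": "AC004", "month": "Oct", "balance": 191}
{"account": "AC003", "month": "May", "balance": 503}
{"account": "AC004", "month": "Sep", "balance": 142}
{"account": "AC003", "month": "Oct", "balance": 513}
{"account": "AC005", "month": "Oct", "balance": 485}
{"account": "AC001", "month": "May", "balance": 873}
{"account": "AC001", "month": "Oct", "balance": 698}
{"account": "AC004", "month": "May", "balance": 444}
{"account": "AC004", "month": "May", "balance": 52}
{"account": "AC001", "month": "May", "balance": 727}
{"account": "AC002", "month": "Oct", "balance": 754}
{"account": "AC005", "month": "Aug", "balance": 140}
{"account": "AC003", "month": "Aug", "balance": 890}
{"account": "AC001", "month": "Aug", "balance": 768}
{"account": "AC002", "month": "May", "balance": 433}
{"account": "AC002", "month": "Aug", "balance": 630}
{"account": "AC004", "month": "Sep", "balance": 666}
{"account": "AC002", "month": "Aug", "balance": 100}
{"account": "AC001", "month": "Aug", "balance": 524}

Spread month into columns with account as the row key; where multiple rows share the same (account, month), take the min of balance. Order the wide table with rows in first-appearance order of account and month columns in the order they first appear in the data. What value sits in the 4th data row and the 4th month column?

With rows in first-appearance order of account, row 4 is account=AC005. month columns in first-appearance order: Sep, Aug, Oct, May; column 4 is May.
Long rows with account=AC005, month=May: min(414, 606) = 414.

414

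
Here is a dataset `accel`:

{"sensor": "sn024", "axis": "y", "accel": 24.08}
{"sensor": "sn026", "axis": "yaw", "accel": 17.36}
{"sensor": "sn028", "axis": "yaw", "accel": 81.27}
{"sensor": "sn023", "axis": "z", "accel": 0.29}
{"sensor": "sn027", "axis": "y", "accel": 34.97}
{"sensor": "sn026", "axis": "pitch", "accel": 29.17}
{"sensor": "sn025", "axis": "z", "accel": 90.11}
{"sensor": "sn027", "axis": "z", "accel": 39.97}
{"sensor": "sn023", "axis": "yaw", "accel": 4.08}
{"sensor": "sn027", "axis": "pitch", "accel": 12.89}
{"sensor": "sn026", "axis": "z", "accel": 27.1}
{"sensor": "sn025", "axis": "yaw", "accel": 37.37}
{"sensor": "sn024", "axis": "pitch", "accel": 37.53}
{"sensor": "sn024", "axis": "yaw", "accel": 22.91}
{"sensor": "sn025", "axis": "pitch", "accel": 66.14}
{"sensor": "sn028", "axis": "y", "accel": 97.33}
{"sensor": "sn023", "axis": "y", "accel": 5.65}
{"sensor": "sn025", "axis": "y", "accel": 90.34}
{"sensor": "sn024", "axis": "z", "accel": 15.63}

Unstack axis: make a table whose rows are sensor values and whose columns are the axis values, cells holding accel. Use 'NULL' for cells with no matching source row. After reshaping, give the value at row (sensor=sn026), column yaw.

17.36

The long row with sensor=sn026, axis=yaw has accel=17.36.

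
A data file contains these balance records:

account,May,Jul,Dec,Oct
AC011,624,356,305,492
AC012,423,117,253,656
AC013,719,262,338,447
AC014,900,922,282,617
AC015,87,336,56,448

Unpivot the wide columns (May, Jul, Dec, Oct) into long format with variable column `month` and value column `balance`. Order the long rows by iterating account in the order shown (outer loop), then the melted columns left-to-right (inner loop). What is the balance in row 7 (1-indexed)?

253

20 rows total (5 × 4). Row 7: index ⌊(7-1)/4⌋ = 1 into account → AC012; (7-1) mod 4 = 2 into the melted columns → Dec.
So row 7 is (AC012, Dec, 253); balance = 253.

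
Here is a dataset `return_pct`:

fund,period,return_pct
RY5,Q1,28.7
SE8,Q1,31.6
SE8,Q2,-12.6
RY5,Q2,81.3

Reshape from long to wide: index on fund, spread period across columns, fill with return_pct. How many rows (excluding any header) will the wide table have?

2

2 distinct fund values → 2 rows.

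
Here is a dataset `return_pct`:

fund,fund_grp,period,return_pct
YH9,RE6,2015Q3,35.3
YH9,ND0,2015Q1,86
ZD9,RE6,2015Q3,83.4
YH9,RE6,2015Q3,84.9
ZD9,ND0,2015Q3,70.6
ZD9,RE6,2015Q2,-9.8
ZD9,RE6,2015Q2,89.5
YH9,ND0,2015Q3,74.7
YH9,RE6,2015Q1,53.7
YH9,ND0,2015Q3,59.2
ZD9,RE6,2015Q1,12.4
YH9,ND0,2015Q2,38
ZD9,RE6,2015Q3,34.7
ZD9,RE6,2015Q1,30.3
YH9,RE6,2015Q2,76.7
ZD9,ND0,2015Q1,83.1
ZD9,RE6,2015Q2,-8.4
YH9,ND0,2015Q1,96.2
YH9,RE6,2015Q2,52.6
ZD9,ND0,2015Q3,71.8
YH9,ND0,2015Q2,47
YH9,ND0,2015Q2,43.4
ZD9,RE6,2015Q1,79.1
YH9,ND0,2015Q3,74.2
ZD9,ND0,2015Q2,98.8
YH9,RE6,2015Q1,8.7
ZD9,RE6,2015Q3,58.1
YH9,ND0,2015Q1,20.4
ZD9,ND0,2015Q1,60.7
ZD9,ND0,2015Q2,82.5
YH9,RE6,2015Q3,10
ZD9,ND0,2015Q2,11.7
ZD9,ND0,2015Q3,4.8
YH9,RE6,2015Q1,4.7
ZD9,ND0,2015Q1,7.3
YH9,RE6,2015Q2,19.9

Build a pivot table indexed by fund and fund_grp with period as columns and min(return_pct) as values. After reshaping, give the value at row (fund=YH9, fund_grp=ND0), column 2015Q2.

Rows with fund=YH9, fund_grp=ND0 and period=2015Q2: return_pct values are 38, 47, 43.4.
min(38, 47, 43.4) = 38.

38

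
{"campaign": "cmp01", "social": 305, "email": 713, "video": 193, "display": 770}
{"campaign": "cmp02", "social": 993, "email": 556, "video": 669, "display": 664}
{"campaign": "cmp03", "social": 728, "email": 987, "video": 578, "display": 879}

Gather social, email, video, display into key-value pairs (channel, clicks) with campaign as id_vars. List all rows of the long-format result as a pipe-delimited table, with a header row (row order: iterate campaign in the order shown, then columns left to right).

Each (campaign, column) pair becomes one row: 3 × 4 = 12 rows.
For example, (cmp01, social) → clicks=305.

| campaign | channel | clicks |
| cmp01 | social | 305 |
| cmp01 | email | 713 |
| cmp01 | video | 193 |
| cmp01 | display | 770 |
| cmp02 | social | 993 |
| cmp02 | email | 556 |
| cmp02 | video | 669 |
| cmp02 | display | 664 |
| cmp03 | social | 728 |
| cmp03 | email | 987 |
| cmp03 | video | 578 |
| cmp03 | display | 879 |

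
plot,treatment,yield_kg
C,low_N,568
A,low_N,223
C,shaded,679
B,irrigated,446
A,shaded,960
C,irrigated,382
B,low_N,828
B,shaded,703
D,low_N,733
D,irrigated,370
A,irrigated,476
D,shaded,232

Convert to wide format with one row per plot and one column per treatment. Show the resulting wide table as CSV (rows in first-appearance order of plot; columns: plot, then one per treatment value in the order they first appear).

plot,low_N,shaded,irrigated
C,568,679,382
A,223,960,476
B,828,703,446
D,733,232,370

Columns: plot plus the 3 distinct treatment values (low_N, shaded, irrigated).
For example, row C column low_N takes yield_kg=568 from the long row (C, low_N).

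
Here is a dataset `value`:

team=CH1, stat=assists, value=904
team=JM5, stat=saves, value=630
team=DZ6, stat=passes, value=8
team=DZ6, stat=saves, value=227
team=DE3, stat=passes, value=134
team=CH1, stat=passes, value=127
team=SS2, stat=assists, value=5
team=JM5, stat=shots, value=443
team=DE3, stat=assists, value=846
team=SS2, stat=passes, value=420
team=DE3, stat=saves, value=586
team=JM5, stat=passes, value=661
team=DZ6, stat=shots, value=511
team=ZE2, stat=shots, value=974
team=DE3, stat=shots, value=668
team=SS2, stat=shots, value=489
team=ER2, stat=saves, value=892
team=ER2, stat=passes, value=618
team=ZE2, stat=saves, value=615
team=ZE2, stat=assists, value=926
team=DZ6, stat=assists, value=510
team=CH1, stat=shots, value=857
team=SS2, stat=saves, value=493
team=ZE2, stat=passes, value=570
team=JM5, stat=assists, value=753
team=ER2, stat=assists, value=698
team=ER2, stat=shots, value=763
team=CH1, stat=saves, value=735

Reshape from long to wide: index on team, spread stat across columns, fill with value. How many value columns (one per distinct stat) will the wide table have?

4 distinct stat values: assists, saves, passes, shots.

4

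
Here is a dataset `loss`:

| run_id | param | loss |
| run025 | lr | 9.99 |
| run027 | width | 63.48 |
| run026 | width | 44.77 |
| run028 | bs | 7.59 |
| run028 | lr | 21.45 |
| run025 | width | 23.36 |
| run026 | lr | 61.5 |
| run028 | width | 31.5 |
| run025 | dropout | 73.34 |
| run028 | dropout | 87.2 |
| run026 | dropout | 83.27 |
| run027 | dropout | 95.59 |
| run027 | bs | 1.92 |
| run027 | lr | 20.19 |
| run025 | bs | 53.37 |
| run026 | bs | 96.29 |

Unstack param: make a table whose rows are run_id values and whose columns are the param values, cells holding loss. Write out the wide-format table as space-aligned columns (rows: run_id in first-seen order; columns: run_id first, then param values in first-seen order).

Columns: run_id plus the 4 distinct param values (lr, width, bs, dropout).
For example, row run025 column lr takes loss=9.99 from the long row (run025, lr).

run_id  lr     width  bs     dropout
run025  9.99   23.36  53.37  73.34  
run027  20.19  63.48  1.92   95.59  
run026  61.5   44.77  96.29  83.27  
run028  21.45  31.5   7.59   87.2   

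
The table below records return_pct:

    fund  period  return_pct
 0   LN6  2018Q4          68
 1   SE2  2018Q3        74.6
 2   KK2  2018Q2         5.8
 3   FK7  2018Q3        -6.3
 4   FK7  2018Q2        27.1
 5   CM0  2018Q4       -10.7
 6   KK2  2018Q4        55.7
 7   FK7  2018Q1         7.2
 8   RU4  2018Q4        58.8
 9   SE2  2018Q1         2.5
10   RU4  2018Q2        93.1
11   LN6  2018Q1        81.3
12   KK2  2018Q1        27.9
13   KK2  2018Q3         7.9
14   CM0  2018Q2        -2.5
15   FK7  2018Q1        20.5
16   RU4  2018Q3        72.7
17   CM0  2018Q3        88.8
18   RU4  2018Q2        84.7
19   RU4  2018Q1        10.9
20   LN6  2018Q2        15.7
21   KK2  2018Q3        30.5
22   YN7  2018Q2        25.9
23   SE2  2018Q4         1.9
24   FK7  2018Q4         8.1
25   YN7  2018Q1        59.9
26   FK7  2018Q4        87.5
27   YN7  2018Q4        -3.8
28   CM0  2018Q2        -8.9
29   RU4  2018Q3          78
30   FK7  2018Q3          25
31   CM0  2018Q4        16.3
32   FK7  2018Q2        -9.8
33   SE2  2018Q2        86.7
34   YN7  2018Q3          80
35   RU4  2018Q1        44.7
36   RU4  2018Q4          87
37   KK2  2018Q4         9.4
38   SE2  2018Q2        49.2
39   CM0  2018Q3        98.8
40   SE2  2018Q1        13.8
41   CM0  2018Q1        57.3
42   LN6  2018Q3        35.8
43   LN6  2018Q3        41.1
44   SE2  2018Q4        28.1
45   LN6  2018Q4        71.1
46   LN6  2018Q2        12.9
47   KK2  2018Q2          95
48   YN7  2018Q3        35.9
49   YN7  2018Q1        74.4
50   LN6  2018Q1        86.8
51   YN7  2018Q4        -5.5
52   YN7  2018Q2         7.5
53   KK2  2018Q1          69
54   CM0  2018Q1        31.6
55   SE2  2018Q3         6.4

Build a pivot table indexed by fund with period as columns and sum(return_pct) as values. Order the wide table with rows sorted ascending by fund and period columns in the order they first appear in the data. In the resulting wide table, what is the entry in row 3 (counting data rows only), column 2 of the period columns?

38.4

With rows sorted ascending by fund, row 3 is fund=KK2. period columns in first-appearance order: 2018Q4, 2018Q3, 2018Q2, 2018Q1; column 2 is 2018Q3.
Long rows with fund=KK2, period=2018Q3: 7.9 + 30.5 = 38.4.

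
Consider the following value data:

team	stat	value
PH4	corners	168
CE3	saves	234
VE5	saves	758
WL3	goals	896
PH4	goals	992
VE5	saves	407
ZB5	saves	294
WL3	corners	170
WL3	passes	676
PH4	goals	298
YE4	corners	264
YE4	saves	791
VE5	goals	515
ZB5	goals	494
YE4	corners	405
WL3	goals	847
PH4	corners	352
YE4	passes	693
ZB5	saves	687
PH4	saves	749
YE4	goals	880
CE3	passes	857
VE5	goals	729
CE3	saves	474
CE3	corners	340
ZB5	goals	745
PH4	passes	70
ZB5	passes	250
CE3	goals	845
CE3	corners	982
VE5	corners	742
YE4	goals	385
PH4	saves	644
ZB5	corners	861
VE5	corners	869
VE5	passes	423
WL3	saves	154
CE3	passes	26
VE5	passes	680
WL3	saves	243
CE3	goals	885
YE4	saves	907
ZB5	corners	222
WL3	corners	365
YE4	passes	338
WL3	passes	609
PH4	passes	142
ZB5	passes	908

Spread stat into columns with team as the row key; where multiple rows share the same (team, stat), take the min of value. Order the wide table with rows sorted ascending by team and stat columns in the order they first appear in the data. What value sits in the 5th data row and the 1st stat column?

With rows sorted ascending by team, row 5 is team=YE4. stat columns in first-appearance order: corners, saves, goals, passes; column 1 is corners.
Long rows with team=YE4, stat=corners: min(264, 405) = 264.

264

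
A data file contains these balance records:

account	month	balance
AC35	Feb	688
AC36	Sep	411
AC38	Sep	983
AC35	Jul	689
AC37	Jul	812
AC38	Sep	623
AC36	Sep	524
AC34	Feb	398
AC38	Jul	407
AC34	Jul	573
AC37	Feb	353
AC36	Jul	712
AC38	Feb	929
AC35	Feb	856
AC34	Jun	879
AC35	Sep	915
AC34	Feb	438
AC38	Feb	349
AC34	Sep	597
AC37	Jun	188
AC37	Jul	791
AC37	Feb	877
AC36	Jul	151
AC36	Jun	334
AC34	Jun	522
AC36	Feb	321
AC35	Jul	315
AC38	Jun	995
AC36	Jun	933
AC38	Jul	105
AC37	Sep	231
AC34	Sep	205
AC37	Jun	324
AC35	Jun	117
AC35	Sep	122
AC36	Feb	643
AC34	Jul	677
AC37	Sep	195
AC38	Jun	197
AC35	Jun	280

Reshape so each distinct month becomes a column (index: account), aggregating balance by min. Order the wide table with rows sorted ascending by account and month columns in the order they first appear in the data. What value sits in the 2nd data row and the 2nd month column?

122

With rows sorted ascending by account, row 2 is account=AC35. month columns in first-appearance order: Feb, Sep, Jul, Jun; column 2 is Sep.
Long rows with account=AC35, month=Sep: min(915, 122) = 122.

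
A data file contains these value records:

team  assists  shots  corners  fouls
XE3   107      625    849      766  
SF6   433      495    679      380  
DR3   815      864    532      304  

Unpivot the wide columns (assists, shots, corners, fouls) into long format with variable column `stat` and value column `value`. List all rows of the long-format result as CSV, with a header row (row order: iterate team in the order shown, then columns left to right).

Each (team, column) pair becomes one row: 3 × 4 = 12 rows.
For example, (XE3, assists) → value=107.

team,stat,value
XE3,assists,107
XE3,shots,625
XE3,corners,849
XE3,fouls,766
SF6,assists,433
SF6,shots,495
SF6,corners,679
SF6,fouls,380
DR3,assists,815
DR3,shots,864
DR3,corners,532
DR3,fouls,304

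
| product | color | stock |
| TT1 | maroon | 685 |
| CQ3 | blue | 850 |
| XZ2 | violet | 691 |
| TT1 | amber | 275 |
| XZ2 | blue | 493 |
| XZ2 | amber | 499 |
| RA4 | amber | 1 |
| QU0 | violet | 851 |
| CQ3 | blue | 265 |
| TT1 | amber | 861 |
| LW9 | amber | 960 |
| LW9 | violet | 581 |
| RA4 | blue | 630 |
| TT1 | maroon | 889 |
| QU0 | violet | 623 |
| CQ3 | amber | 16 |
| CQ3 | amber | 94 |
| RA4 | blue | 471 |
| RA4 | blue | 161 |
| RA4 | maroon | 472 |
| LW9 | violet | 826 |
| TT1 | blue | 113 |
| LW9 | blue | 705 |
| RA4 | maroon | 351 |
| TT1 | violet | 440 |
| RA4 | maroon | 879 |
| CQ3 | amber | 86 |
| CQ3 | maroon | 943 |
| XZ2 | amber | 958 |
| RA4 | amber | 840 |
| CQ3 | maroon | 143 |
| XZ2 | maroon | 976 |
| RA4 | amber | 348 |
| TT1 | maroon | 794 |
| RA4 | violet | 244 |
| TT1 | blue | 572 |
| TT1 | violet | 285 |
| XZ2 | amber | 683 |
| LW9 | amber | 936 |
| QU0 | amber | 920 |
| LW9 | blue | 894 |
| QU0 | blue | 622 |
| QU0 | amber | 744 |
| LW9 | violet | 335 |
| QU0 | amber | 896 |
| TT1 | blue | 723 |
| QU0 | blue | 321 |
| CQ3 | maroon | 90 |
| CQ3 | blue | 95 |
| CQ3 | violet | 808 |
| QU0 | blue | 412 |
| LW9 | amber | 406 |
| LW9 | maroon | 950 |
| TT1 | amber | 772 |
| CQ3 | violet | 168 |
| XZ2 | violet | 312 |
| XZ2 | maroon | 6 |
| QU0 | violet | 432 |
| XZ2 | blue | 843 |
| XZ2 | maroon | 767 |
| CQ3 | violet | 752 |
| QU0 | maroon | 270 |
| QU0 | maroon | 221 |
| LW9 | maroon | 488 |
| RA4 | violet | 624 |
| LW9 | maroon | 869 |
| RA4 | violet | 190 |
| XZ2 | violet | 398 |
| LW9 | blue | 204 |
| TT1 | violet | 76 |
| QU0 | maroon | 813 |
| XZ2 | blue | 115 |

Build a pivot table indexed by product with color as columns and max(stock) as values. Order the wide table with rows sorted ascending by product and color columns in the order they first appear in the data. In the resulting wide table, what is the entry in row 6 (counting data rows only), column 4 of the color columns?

958

With rows sorted ascending by product, row 6 is product=XZ2. color columns in first-appearance order: maroon, blue, violet, amber; column 4 is amber.
Long rows with product=XZ2, color=amber: max(499, 958, 683) = 958.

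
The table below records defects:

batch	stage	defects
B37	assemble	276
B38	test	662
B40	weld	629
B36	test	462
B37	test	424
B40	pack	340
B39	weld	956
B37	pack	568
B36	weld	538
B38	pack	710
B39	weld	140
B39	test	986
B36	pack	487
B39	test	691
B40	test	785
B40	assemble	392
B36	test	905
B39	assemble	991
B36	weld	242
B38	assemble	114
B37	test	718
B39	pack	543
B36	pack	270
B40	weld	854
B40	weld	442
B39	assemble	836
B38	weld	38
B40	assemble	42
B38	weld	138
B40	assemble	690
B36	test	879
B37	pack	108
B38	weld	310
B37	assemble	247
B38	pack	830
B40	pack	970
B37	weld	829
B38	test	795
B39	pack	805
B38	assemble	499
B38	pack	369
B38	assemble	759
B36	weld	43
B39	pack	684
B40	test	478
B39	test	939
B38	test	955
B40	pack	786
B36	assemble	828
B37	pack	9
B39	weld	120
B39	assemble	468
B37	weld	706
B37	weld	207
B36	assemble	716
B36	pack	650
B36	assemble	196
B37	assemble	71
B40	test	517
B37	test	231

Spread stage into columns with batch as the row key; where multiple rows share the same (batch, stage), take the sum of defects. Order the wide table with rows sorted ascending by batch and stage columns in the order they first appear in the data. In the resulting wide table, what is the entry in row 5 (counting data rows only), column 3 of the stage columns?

1925

With rows sorted ascending by batch, row 5 is batch=B40. stage columns in first-appearance order: assemble, test, weld, pack; column 3 is weld.
Long rows with batch=B40, stage=weld: 629 + 854 + 442 = 1925.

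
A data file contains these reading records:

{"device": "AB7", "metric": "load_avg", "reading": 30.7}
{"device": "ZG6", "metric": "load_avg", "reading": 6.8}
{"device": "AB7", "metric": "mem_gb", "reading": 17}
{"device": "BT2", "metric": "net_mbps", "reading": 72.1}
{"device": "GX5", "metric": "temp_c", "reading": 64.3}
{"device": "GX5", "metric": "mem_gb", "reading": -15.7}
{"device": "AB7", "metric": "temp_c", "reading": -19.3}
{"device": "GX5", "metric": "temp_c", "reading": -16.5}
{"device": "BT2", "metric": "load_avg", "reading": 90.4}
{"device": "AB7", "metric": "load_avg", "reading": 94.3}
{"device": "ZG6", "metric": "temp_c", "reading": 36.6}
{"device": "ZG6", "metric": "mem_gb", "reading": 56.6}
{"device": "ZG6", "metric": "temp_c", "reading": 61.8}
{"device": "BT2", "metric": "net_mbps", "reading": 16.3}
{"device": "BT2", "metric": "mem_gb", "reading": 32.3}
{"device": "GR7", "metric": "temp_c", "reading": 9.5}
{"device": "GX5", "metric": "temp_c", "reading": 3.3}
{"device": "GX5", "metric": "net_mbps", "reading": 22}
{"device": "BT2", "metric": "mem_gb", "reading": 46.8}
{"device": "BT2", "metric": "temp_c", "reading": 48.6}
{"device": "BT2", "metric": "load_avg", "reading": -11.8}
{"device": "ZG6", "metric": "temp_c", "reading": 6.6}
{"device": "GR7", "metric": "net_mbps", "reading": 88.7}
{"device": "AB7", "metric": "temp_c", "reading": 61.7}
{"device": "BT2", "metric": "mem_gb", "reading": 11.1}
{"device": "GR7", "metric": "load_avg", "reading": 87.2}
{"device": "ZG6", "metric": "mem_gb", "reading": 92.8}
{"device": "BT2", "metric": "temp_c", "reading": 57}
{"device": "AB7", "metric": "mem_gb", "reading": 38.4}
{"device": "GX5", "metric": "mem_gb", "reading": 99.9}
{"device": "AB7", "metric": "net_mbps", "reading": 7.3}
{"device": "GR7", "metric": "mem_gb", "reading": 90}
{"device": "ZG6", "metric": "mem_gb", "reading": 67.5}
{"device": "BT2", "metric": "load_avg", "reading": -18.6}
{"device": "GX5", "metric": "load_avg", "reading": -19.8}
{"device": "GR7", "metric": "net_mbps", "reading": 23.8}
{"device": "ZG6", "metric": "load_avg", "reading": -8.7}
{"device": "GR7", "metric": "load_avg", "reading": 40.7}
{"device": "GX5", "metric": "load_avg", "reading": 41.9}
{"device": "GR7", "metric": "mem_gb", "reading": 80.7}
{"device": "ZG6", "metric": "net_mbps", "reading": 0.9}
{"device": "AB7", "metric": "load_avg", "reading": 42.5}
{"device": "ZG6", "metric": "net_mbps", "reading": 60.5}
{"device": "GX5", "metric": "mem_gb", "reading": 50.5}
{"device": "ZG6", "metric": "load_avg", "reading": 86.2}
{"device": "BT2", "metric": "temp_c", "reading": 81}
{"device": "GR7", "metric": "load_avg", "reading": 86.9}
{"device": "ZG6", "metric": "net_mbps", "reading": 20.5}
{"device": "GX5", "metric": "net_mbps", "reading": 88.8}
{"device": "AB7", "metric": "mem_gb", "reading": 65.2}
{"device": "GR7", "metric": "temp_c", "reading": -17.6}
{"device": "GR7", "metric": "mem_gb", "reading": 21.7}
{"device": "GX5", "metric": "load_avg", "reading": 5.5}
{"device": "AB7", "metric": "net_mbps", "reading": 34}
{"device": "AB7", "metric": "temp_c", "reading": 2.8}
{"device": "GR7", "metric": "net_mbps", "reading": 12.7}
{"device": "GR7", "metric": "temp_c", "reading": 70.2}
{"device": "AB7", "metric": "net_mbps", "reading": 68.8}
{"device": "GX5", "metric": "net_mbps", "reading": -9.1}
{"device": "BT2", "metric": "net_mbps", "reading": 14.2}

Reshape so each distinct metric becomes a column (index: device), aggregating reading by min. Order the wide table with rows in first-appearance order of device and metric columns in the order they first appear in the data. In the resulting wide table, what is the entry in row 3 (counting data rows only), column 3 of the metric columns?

14.2

With rows in first-appearance order of device, row 3 is device=BT2. metric columns in first-appearance order: load_avg, mem_gb, net_mbps, temp_c; column 3 is net_mbps.
Long rows with device=BT2, metric=net_mbps: min(72.1, 16.3, 14.2) = 14.2.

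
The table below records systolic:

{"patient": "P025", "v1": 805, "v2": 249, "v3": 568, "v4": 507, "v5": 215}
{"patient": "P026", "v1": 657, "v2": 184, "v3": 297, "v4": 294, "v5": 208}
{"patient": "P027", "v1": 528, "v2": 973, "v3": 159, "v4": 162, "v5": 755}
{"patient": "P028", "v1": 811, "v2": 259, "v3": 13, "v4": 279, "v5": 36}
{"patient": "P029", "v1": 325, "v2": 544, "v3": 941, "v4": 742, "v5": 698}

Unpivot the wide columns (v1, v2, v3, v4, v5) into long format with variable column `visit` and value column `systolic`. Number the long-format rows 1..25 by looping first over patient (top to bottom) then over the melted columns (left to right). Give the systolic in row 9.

25 rows total (5 × 5). Row 9: index ⌊(9-1)/5⌋ = 1 into patient → P026; (9-1) mod 5 = 3 into the melted columns → v4.
So row 9 is (P026, v4, 294); systolic = 294.

294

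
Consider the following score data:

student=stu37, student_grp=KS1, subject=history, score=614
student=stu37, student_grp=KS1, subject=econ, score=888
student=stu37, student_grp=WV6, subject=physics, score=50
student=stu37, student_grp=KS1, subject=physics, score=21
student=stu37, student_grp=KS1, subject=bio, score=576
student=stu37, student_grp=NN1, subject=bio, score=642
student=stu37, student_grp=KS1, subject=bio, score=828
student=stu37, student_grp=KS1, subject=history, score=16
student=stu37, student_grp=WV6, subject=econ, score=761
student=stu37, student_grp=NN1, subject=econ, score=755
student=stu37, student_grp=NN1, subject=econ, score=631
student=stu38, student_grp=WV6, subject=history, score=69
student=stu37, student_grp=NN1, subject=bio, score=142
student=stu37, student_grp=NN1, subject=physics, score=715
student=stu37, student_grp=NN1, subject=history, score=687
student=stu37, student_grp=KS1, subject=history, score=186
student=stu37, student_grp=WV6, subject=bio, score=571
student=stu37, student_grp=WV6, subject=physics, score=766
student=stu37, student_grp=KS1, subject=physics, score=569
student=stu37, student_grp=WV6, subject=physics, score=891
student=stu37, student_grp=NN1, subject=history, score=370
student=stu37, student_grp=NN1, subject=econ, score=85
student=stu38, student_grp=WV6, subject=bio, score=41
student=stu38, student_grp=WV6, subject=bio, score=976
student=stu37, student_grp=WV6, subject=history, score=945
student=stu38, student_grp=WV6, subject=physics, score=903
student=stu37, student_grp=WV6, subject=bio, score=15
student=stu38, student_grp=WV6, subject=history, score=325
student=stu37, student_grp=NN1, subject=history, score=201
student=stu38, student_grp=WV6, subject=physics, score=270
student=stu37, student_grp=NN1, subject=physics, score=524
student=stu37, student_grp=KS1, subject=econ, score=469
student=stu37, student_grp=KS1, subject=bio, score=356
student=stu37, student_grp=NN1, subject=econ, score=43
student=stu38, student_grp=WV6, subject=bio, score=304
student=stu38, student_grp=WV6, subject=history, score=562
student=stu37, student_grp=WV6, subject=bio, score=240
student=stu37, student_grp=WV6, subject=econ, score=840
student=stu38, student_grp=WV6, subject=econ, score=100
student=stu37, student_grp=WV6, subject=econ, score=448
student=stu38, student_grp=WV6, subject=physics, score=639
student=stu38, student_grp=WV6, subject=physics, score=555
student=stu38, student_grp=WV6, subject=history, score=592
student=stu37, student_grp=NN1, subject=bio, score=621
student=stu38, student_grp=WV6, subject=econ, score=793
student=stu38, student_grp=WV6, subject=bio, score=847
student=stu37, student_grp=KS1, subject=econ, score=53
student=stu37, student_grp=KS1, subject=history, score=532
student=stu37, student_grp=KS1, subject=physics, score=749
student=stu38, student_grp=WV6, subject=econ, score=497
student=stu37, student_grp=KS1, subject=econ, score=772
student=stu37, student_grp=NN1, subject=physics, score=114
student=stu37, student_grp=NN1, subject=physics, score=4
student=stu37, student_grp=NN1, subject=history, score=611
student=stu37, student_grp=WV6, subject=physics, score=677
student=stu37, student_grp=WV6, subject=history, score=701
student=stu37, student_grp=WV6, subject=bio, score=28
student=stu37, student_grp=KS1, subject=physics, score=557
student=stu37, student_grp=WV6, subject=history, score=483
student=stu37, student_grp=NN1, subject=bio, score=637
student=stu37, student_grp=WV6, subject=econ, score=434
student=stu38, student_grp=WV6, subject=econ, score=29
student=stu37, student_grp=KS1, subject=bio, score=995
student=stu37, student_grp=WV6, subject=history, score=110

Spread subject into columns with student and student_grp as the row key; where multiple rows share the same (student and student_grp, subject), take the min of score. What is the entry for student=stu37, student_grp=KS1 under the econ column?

Rows with student=stu37, student_grp=KS1 and subject=econ: score values are 888, 469, 53, 772.
min(888, 469, 53, 772) = 53.

53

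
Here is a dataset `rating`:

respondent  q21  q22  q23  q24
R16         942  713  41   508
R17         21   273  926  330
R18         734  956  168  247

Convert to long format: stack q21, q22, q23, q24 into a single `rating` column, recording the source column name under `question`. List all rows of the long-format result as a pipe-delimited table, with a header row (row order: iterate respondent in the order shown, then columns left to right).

| respondent | question | rating |
| R16 | q21 | 942 |
| R16 | q22 | 713 |
| R16 | q23 | 41 |
| R16 | q24 | 508 |
| R17 | q21 | 21 |
| R17 | q22 | 273 |
| R17 | q23 | 926 |
| R17 | q24 | 330 |
| R18 | q21 | 734 |
| R18 | q22 | 956 |
| R18 | q23 | 168 |
| R18 | q24 | 247 |

Each (respondent, column) pair becomes one row: 3 × 4 = 12 rows.
For example, (R16, q21) → rating=942.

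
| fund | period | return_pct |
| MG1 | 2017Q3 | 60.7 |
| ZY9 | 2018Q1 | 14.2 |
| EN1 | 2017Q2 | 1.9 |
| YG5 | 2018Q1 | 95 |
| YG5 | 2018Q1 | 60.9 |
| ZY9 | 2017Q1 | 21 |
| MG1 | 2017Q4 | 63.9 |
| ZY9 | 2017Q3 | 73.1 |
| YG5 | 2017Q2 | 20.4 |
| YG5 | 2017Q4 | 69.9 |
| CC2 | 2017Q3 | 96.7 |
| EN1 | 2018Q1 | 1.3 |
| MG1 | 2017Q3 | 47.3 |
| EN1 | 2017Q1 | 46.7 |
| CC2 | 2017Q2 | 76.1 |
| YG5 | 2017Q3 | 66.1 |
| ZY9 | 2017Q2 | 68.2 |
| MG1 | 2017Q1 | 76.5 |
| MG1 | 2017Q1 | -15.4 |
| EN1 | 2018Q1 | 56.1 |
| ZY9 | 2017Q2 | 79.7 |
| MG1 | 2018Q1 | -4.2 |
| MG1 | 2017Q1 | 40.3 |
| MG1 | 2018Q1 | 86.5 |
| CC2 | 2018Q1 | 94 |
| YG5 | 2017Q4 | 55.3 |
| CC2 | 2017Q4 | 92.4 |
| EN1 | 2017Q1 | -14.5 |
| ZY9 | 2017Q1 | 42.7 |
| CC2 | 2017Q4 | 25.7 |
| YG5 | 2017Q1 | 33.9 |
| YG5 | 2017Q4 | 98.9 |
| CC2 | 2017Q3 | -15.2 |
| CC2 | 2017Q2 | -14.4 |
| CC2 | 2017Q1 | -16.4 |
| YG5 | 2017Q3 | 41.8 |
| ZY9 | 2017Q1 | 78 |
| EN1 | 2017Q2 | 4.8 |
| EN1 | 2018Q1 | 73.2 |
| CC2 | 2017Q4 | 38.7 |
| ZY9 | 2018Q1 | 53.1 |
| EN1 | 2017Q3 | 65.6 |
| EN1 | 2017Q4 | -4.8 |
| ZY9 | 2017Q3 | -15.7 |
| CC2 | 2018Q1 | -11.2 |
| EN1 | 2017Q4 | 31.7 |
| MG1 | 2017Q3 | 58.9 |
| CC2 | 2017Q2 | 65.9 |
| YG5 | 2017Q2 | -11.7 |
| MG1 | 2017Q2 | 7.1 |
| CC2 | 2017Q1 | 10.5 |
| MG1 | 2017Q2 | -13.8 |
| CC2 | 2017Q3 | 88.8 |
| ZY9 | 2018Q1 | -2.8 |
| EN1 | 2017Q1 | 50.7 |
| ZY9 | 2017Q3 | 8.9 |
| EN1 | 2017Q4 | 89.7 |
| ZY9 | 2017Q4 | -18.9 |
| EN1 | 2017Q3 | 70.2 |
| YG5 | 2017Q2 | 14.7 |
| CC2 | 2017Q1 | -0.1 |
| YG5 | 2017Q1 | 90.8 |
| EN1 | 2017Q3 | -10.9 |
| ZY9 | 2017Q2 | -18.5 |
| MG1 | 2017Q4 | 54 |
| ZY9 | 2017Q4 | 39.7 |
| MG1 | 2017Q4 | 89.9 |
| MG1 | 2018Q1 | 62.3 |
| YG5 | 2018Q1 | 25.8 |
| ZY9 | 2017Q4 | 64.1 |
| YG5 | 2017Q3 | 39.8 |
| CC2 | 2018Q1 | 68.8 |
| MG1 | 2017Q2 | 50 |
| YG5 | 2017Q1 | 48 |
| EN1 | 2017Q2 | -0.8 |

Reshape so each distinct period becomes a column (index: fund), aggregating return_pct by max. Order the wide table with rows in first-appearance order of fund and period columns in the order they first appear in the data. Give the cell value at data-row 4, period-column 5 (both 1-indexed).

With rows in first-appearance order of fund, row 4 is fund=YG5. period columns in first-appearance order: 2017Q3, 2018Q1, 2017Q2, 2017Q1, 2017Q4; column 5 is 2017Q4.
Long rows with fund=YG5, period=2017Q4: max(69.9, 55.3, 98.9) = 98.9.

98.9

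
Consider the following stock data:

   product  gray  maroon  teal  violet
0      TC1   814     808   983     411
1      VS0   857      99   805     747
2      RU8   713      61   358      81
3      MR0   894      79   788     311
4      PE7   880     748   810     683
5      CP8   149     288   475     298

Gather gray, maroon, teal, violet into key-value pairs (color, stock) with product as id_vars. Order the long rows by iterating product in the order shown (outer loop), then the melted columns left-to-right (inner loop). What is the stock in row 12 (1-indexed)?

24 rows total (6 × 4). Row 12: index ⌊(12-1)/4⌋ = 2 into product → RU8; (12-1) mod 4 = 3 into the melted columns → violet.
So row 12 is (RU8, violet, 81); stock = 81.

81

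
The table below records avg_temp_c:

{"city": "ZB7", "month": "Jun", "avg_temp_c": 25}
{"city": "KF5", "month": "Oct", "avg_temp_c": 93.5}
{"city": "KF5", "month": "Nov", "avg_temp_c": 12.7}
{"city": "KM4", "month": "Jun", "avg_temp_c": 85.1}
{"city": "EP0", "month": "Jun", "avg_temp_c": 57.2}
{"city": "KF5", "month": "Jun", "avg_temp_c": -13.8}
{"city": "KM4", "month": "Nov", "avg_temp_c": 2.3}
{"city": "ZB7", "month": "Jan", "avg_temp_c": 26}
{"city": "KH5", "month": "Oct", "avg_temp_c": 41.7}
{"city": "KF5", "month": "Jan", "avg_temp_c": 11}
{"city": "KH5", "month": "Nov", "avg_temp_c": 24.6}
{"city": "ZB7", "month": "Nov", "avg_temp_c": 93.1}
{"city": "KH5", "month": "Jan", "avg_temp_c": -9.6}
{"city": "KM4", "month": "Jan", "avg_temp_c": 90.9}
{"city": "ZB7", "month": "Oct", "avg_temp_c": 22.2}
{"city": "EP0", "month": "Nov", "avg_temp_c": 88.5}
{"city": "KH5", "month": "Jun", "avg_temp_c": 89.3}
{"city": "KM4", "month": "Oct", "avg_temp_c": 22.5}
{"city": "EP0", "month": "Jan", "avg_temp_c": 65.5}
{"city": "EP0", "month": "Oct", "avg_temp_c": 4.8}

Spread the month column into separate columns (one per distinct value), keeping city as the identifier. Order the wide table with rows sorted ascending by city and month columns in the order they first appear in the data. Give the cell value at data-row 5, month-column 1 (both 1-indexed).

With rows sorted ascending by city, row 5 is city=ZB7. month columns in first-appearance order: Jun, Oct, Nov, Jan; column 1 is Jun.
Long rows with city=ZB7, month=Jun: avg_temp_c = 25.

25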